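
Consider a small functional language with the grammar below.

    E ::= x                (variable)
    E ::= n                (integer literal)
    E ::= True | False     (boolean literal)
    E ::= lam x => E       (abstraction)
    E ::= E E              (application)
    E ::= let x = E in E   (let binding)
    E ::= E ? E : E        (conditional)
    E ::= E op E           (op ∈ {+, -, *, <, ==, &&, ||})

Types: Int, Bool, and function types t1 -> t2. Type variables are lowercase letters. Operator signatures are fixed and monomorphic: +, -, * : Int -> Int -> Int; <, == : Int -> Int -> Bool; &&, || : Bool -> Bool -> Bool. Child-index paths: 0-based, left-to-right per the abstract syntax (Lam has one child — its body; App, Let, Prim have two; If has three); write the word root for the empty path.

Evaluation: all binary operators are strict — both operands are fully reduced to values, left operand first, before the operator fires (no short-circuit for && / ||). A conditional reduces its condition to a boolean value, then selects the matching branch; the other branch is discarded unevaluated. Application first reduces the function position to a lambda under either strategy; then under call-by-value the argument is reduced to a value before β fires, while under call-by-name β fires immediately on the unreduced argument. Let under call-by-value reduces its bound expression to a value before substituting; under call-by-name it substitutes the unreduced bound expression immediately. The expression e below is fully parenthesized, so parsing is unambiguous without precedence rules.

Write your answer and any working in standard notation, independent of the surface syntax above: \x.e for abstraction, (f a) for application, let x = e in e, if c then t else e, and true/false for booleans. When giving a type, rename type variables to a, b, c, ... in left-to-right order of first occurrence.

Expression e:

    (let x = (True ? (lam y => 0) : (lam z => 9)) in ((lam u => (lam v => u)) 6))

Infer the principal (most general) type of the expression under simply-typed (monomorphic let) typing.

Derivation:
  unify Bool ~ Bool
\y._ : a -> Int
\z._ : b -> Int
  unify a -> Int ~ b -> Int
  unify a ~ b
  unify Int ~ Int
let x : b -> Int
u : c
\v._ : d -> c
\u._ : c -> d -> c
  unify c -> d -> c ~ Int -> e
  unify c ~ Int
  unify d -> Int ~ e
_ _ : d -> Int

Answer: a -> Int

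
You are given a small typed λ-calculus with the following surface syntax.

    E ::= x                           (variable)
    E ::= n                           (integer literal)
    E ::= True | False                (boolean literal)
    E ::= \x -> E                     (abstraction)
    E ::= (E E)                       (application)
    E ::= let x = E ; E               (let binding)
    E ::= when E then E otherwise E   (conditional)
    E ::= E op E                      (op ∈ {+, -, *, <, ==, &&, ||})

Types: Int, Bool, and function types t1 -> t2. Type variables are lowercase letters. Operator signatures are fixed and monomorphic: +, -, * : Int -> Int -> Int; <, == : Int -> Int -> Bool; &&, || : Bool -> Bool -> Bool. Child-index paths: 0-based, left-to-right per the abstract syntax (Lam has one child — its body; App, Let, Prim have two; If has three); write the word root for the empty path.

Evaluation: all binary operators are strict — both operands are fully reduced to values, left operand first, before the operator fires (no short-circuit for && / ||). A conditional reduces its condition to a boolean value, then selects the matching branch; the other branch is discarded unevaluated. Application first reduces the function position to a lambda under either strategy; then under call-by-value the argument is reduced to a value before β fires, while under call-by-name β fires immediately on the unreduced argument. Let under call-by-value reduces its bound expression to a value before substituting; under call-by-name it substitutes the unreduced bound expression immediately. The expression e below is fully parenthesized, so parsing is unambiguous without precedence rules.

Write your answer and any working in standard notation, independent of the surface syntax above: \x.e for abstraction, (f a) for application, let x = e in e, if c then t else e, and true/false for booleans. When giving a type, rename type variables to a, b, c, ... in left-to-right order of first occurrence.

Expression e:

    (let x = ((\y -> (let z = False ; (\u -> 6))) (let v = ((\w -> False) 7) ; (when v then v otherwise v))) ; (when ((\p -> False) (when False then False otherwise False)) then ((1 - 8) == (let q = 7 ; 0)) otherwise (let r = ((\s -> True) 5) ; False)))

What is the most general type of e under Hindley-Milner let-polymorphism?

Working:
let z : Bool
\u._ : b -> Int
\y._ : a -> b -> Int
\w._ : c -> Bool
  unify c -> Bool ~ Int -> d
  unify c ~ Int
  unify Bool ~ d
_ _ : Bool
let v : Bool
v : Bool
  unify Bool ~ Bool
v : Bool
v : Bool
  unify Bool ~ Bool
  unify a -> b -> Int ~ Bool -> e
  unify a ~ Bool
  unify b -> Int ~ e
_ _ : b -> Int
let x : forall. b -> Int
\p._ : f -> Bool
  unify Bool ~ Bool
  unify Bool ~ Bool
  unify f -> Bool ~ Bool -> g
  unify f ~ Bool
  unify Bool ~ g
_ _ : Bool
  unify Bool ~ Bool
  unify Int ~ Int
  unify Int ~ Int
  unify Int ~ Int
let q : Int
  unify Int ~ Int
\s._ : h -> Bool
  unify h -> Bool ~ Int -> i
  unify h ~ Int
  unify Bool ~ i
_ _ : Bool
let r : Bool
  unify Bool ~ Bool

Answer: Bool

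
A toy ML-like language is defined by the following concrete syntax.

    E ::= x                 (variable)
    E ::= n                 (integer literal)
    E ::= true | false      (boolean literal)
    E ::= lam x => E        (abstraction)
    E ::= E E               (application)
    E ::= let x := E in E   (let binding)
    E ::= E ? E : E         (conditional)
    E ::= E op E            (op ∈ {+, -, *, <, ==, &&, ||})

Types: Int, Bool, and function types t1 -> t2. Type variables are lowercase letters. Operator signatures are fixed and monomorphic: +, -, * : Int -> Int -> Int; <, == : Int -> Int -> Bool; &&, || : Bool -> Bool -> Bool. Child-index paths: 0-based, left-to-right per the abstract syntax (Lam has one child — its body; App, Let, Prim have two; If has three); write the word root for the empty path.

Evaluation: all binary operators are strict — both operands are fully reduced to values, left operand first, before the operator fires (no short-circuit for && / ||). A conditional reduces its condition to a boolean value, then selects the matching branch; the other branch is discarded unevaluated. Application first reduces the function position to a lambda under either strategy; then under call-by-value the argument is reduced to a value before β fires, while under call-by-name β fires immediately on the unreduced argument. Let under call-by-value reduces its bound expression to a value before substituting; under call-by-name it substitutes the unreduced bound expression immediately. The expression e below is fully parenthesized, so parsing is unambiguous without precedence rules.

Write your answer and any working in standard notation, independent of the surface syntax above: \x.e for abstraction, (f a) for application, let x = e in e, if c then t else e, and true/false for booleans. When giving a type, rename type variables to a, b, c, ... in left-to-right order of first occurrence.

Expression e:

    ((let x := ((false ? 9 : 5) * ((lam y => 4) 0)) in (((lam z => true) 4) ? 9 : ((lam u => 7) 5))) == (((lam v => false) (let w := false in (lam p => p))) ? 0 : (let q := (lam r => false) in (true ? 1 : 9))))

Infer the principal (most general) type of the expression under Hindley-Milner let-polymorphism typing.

Trace:
  unify Bool ~ Bool
  unify Int ~ Int
  unify Int ~ Int
\y._ : a -> Int
  unify a -> Int ~ Int -> b
  unify a ~ Int
  unify Int ~ b
_ _ : Int
  unify Int ~ Int
let x : Int
\z._ : c -> Bool
  unify c -> Bool ~ Int -> d
  unify c ~ Int
  unify Bool ~ d
_ _ : Bool
  unify Bool ~ Bool
\u._ : e -> Int
  unify e -> Int ~ Int -> f
  unify e ~ Int
  unify Int ~ f
_ _ : Int
  unify Int ~ Int
  unify Int ~ Int
\v._ : g -> Bool
let w : Bool
p : h
\p._ : h -> h
  unify g -> Bool ~ (h -> h) -> i
  unify g ~ h -> h
  unify Bool ~ i
_ _ : Bool
  unify Bool ~ Bool
\r._ : j -> Bool
let q : forall. j -> Bool
  unify Bool ~ Bool
  unify Int ~ Int
  unify Int ~ Int
  unify Int ~ Int

Answer: Bool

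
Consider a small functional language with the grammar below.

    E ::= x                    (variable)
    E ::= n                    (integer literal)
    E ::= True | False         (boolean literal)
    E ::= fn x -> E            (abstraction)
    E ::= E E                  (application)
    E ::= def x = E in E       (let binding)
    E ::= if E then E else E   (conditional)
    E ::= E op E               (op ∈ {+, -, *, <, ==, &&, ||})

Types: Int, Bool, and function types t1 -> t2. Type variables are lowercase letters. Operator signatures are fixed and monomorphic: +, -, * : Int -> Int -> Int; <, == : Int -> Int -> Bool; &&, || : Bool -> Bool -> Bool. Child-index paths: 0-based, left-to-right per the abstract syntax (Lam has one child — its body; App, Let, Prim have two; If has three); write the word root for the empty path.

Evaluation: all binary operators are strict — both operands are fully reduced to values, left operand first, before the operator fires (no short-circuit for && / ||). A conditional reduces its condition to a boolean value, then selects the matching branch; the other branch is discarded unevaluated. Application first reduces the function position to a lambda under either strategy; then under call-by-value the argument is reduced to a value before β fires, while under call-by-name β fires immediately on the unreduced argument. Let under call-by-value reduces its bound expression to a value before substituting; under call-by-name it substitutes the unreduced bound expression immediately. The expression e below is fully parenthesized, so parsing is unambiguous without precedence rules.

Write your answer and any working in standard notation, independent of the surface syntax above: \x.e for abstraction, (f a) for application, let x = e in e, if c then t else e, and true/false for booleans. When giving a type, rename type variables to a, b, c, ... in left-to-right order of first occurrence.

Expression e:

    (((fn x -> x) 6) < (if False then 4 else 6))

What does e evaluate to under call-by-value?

Answer: false

Derivation:
step 0: (((\x.x) 6) < (if false then 4 else 6))
step 1: [beta@0] (6 < (if false then 4 else 6))
step 2: [if@1] (6 < 6)
step 3: [delta@root] false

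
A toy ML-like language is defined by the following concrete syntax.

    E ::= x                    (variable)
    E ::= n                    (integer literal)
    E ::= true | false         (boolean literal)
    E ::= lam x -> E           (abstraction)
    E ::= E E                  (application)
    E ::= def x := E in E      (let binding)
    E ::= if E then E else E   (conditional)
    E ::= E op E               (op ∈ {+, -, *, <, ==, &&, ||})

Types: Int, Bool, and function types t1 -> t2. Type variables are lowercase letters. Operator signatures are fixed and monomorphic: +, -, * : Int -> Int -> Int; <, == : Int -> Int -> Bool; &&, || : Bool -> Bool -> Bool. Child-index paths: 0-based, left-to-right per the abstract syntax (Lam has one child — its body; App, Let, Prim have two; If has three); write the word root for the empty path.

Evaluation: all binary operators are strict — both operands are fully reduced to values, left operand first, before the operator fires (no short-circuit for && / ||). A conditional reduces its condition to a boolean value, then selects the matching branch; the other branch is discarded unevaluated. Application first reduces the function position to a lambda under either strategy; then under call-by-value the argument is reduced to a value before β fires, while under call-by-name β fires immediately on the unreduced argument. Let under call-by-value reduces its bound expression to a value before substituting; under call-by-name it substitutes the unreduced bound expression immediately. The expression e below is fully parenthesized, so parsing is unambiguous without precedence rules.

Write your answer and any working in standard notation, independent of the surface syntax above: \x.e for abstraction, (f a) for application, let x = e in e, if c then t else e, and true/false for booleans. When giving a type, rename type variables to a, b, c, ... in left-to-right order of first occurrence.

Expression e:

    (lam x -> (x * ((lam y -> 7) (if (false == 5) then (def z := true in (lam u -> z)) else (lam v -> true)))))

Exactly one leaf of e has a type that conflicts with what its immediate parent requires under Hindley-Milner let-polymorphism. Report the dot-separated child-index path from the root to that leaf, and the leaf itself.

Trace:
x : a
  unify a ~ Int
\y._ : b -> Int
  unify Bool ~ Int
  FAIL: mismatch Bool ~ Int

Answer: 0.1.1.0.0 : false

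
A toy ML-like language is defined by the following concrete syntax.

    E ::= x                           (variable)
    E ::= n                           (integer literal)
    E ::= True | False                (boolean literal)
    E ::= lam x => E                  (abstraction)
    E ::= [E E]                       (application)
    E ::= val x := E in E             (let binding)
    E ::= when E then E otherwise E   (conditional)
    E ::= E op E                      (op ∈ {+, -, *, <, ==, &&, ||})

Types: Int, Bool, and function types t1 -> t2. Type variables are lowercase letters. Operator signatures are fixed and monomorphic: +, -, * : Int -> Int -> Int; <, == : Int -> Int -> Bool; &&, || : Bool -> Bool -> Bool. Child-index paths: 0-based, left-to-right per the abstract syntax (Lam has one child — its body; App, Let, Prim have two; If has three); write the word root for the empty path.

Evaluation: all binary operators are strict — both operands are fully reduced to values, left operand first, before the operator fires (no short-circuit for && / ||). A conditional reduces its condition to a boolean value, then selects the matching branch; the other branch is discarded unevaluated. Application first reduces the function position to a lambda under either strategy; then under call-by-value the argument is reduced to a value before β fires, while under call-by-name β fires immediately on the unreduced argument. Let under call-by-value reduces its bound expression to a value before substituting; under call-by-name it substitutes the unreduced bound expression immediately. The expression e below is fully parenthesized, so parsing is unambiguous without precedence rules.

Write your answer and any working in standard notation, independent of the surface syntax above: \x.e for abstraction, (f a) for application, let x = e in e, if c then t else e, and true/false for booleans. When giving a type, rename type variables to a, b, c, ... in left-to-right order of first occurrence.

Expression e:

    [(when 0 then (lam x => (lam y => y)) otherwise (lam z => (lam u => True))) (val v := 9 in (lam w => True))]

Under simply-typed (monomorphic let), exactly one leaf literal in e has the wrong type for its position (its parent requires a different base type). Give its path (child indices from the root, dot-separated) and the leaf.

Answer: 0.0 : 0

Trace:
  unify Int ~ Bool
  FAIL: mismatch Int ~ Bool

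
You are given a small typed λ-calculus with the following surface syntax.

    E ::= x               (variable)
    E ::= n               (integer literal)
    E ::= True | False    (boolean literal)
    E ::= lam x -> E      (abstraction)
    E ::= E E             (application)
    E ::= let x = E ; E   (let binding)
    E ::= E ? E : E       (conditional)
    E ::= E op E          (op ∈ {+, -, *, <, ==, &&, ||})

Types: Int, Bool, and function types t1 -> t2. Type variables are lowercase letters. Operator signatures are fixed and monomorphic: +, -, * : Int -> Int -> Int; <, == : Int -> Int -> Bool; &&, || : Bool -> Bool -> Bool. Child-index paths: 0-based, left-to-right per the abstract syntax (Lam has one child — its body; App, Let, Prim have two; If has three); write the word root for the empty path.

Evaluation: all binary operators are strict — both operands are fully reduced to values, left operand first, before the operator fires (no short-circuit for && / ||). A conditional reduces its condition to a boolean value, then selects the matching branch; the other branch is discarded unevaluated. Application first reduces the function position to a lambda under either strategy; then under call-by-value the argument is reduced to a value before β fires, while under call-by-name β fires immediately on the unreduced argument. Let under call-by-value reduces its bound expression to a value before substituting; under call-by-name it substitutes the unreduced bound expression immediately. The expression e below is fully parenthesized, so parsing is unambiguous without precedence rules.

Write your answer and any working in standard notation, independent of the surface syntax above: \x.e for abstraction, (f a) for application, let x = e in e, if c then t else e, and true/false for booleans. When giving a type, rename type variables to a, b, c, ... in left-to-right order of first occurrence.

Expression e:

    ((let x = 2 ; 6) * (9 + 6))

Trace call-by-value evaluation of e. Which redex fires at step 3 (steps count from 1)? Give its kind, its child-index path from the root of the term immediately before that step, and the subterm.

Trace:
step 0: ((let x = 2 in 6) * (9 + 6))
step 1: [let@0] (6 * (9 + 6))
step 2: [delta@1] (6 * 15)
step 3: [delta@root] 90

Answer: delta at root : (6 * 15)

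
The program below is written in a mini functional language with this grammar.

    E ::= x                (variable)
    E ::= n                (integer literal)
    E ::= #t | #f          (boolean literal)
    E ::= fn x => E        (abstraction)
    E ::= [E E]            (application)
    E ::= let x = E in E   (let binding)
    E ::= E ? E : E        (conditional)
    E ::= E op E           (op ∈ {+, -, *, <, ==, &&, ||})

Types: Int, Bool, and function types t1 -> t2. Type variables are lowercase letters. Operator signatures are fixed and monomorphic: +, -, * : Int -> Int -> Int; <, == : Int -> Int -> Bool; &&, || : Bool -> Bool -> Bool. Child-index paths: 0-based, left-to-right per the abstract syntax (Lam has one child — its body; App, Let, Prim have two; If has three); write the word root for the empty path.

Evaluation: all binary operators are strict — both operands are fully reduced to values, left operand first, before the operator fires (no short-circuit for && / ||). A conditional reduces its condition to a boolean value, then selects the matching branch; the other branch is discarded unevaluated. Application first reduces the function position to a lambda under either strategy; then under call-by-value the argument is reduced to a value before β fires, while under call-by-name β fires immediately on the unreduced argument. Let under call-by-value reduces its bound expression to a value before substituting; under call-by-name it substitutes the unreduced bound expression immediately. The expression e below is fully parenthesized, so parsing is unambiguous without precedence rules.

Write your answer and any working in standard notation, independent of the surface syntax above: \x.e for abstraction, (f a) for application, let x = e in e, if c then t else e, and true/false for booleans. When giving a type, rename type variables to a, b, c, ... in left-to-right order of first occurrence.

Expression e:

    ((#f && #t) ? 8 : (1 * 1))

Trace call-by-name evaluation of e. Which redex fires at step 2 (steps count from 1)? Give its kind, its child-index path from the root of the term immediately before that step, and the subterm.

Trace:
step 0: (if (false && true) then 8 else (1 * 1))
step 1: [delta@0] (if false then 8 else (1 * 1))
step 2: [if@root] (1 * 1)

Answer: if at root : (if false then 8 else (1 * 1))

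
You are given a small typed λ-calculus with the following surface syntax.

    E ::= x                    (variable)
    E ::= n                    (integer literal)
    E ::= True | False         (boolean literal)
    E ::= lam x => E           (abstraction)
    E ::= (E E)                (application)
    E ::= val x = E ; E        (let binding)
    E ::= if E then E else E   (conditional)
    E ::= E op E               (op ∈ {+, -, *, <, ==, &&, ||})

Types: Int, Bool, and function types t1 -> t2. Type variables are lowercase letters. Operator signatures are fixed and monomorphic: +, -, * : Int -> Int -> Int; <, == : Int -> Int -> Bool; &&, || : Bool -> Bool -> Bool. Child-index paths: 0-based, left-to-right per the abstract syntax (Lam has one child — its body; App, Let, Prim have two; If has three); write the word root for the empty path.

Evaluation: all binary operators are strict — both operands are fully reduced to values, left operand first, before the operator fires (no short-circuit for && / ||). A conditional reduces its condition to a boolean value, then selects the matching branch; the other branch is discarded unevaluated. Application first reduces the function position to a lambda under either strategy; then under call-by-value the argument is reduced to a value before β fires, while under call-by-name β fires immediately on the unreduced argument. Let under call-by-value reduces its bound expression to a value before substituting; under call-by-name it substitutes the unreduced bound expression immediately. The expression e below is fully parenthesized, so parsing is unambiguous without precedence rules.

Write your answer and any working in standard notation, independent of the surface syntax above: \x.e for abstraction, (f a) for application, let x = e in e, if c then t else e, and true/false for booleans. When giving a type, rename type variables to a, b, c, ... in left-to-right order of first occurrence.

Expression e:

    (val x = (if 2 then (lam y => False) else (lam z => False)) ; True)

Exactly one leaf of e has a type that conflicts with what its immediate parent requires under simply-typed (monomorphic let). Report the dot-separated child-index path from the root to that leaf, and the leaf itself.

Answer: 0.0 : 2

Derivation:
  unify Int ~ Bool
  FAIL: mismatch Int ~ Bool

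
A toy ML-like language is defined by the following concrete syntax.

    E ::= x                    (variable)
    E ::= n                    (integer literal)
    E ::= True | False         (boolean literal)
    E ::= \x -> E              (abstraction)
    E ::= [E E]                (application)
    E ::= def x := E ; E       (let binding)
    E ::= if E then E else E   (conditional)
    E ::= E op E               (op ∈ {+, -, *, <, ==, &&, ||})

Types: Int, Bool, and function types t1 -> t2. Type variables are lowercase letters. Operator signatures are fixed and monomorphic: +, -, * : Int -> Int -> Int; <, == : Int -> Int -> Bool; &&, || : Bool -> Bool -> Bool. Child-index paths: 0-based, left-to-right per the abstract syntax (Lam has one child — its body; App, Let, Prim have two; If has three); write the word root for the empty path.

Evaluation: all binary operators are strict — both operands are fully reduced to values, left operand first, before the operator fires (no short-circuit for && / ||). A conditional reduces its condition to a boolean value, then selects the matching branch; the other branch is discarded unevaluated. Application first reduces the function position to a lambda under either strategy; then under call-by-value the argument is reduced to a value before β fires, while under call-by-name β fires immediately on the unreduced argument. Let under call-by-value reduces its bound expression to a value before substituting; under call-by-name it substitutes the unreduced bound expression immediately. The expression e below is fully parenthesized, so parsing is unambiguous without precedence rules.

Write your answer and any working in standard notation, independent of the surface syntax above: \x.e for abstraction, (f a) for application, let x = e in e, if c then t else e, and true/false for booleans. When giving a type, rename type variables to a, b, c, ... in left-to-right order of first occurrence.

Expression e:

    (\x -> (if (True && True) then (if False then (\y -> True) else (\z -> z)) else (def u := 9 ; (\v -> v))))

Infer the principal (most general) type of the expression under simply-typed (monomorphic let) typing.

Answer: a -> Bool -> Bool

Trace:
  unify Bool ~ Bool
  unify Bool ~ Bool
  unify Bool ~ Bool
  unify Bool ~ Bool
\y._ : b -> Bool
z : c
\z._ : c -> c
  unify b -> Bool ~ c -> c
  unify b ~ c
  unify Bool ~ c
let u : Int
v : d
\v._ : d -> d
  unify Bool -> Bool ~ d -> d
  unify Bool ~ d
  unify Bool ~ Bool
\x._ : a -> Bool -> Bool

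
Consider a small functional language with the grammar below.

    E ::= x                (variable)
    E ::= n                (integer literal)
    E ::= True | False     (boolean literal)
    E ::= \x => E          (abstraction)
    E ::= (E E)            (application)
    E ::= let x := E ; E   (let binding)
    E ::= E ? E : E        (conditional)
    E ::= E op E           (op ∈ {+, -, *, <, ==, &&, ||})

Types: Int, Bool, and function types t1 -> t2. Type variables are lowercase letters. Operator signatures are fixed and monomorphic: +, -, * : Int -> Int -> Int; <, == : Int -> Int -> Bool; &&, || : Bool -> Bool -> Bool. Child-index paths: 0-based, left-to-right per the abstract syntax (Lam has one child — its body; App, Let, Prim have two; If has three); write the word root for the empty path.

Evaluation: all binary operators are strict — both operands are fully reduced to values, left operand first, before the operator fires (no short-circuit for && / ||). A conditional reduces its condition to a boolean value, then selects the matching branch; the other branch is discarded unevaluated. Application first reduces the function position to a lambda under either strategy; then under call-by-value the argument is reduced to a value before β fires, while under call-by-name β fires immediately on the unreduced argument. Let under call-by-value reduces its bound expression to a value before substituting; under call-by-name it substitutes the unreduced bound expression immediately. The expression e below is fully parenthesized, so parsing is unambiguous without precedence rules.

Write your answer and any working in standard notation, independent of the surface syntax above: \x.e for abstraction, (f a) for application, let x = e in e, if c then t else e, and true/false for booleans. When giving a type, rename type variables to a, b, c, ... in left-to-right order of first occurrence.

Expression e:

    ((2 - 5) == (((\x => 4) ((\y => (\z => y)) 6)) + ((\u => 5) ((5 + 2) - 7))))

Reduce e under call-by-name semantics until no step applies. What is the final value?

Answer: false

Working:
step 0: ((2 - 5) == (((\x.4) ((\y.(\z.y)) 6)) + ((\u.5) ((5 + 2) - 7))))
step 1: [delta@0] (-3 == (((\x.4) ((\y.(\z.y)) 6)) + ((\u.5) ((5 + 2) - 7))))
step 2: [beta@1.0] (-3 == (4 + ((\u.5) ((5 + 2) - 7))))
step 3: [beta@1.1] (-3 == (4 + 5))
step 4: [delta@1] (-3 == 9)
step 5: [delta@root] false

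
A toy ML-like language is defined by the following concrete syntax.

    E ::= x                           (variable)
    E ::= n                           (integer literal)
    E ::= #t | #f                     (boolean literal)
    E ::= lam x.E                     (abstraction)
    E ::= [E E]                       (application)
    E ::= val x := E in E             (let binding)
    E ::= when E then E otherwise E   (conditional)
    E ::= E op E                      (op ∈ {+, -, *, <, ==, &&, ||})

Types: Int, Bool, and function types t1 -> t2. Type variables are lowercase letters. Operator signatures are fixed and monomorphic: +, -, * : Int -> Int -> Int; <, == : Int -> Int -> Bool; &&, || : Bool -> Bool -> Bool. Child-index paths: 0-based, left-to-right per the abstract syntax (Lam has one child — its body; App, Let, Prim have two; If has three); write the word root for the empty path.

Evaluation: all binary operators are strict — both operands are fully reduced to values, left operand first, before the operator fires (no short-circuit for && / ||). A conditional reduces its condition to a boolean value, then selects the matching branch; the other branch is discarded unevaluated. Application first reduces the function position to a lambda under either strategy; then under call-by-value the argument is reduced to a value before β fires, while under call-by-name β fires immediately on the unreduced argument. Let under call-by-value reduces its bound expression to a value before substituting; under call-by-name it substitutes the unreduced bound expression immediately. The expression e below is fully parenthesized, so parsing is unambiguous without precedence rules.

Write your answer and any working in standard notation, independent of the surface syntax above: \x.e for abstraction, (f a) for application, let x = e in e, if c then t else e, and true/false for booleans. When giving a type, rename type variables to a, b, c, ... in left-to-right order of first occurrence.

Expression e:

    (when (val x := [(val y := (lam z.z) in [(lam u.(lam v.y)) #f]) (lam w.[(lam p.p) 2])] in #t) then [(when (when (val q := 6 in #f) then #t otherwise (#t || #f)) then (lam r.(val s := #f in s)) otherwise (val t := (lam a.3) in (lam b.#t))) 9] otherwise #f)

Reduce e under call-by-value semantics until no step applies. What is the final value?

Derivation:
step 0: (if (let x = ((let y = (\z.z) in ((\u.(\v.y)) false)) (\w.((\p.p) 2))) in true) then ((if (if (let q = 6 in false) then true else (true || false)) then (\r.(let s = false in s)) else (let t = (\a.3) in (\b.true))) 9) else false)
step 1: [let@0.0.0] (if (let x = (((\u.(\v.(\z.z))) false) (\w.((\p.p) 2))) in true) then ((if (if (let q = 6 in false) then true else (true || false)) then (\r.(let s = false in s)) else (let t = (\a.3) in (\b.true))) 9) else false)
step 2: [beta@0.0.0] (if (let x = ((\v.(\z.z)) (\w.((\p.p) 2))) in true) then ((if (if (let q = 6 in false) then true else (true || false)) then (\r.(let s = false in s)) else (let t = (\a.3) in (\b.true))) 9) else false)
step 3: [beta@0.0] (if (let x = (\z.z) in true) then ((if (if (let q = 6 in false) then true else (true || false)) then (\r.(let s = false in s)) else (let t = (\a.3) in (\b.true))) 9) else false)
step 4: [let@0] (if true then ((if (if (let q = 6 in false) then true else (true || false)) then (\r.(let s = false in s)) else (let t = (\a.3) in (\b.true))) 9) else false)
step 5: [if@root] ((if (if (let q = 6 in false) then true else (true || false)) then (\r.(let s = false in s)) else (let t = (\a.3) in (\b.true))) 9)
step 6: [let@0.0.0] ((if (if false then true else (true || false)) then (\r.(let s = false in s)) else (let t = (\a.3) in (\b.true))) 9)
step 7: [if@0.0] ((if (true || false) then (\r.(let s = false in s)) else (let t = (\a.3) in (\b.true))) 9)
step 8: [delta@0.0] ((if true then (\r.(let s = false in s)) else (let t = (\a.3) in (\b.true))) 9)
step 9: [if@0] ((\r.(let s = false in s)) 9)
step 10: [beta@root] (let s = false in s)
step 11: [let@root] false

Answer: false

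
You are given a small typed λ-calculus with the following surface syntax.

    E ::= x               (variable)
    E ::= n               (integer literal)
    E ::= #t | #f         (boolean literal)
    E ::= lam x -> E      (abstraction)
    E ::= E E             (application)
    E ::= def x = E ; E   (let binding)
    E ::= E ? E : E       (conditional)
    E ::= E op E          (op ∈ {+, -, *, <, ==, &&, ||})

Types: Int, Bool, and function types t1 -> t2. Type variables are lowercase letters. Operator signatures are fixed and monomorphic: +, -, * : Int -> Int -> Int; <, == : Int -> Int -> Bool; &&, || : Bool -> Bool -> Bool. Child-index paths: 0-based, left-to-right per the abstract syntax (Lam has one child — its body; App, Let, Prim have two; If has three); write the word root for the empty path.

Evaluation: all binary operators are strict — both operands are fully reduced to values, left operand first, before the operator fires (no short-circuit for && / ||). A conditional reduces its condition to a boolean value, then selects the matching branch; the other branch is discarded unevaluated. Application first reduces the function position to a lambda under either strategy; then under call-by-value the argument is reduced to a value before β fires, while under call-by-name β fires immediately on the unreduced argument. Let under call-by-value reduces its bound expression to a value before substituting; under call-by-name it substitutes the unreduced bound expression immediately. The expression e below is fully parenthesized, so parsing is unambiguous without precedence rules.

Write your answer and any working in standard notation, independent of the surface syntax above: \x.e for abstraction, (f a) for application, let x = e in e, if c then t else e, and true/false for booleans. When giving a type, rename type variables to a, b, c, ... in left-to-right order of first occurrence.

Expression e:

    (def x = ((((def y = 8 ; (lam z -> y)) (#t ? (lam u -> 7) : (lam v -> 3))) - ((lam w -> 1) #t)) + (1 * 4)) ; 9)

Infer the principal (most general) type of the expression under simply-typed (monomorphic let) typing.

Answer: Int

Derivation:
let y : Int
y : Int
\z._ : a -> Int
  unify Bool ~ Bool
\u._ : b -> Int
\v._ : c -> Int
  unify b -> Int ~ c -> Int
  unify b ~ c
  unify Int ~ Int
  unify a -> Int ~ (c -> Int) -> d
  unify a ~ c -> Int
  unify Int ~ d
_ _ : Int
  unify Int ~ Int
\w._ : e -> Int
  unify e -> Int ~ Bool -> f
  unify e ~ Bool
  unify Int ~ f
_ _ : Int
  unify Int ~ Int
  unify Int ~ Int
  unify Int ~ Int
  unify Int ~ Int
  unify Int ~ Int
let x : Int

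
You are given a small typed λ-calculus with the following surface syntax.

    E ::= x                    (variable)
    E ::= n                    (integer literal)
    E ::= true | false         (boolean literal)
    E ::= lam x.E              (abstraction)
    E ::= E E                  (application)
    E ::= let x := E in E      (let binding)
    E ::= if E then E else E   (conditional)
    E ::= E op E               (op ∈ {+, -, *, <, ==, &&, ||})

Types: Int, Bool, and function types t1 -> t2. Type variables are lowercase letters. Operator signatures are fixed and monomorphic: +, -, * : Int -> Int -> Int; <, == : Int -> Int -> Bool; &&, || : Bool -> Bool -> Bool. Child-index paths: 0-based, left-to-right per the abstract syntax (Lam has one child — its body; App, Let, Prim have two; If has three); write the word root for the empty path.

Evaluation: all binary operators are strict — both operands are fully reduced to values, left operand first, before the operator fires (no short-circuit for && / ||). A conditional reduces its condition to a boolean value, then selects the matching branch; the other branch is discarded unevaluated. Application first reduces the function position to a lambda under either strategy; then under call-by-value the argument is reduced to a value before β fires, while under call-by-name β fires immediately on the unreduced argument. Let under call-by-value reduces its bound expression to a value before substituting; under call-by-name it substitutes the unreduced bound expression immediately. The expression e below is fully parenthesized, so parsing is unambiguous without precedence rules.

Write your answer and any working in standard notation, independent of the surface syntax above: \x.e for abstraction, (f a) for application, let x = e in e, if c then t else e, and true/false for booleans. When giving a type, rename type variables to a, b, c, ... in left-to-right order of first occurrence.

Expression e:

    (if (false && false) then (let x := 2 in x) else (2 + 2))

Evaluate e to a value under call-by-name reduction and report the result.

Answer: 4

Derivation:
step 0: (if (false && false) then (let x = 2 in x) else (2 + 2))
step 1: [delta@0] (if false then (let x = 2 in x) else (2 + 2))
step 2: [if@root] (2 + 2)
step 3: [delta@root] 4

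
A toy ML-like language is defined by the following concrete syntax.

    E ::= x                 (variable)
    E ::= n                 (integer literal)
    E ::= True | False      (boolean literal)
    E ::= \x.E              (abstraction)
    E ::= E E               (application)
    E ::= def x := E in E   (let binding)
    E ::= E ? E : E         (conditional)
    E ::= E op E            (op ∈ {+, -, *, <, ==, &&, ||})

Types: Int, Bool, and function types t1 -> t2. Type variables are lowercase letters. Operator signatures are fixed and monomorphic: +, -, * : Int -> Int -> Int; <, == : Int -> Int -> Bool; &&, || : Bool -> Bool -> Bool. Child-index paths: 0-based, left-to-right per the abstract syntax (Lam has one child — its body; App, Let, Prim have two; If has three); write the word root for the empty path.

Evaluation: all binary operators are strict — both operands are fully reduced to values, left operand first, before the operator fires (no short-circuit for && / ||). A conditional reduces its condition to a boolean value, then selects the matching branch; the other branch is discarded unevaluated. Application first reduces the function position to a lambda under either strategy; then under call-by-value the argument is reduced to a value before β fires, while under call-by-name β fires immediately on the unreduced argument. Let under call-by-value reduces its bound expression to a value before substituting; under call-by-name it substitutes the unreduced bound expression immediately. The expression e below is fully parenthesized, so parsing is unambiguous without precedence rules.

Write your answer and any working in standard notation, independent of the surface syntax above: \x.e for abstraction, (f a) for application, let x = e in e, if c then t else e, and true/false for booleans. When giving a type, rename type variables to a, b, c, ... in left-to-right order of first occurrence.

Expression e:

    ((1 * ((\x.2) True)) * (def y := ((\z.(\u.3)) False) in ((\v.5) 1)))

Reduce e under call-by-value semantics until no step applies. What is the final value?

Working:
step 0: ((1 * ((\x.2) true)) * (let y = ((\z.(\u.3)) false) in ((\v.5) 1)))
step 1: [beta@0.1] ((1 * 2) * (let y = ((\z.(\u.3)) false) in ((\v.5) 1)))
step 2: [delta@0] (2 * (let y = ((\z.(\u.3)) false) in ((\v.5) 1)))
step 3: [beta@1.0] (2 * (let y = (\u.3) in ((\v.5) 1)))
step 4: [let@1] (2 * ((\v.5) 1))
step 5: [beta@1] (2 * 5)
step 6: [delta@root] 10

Answer: 10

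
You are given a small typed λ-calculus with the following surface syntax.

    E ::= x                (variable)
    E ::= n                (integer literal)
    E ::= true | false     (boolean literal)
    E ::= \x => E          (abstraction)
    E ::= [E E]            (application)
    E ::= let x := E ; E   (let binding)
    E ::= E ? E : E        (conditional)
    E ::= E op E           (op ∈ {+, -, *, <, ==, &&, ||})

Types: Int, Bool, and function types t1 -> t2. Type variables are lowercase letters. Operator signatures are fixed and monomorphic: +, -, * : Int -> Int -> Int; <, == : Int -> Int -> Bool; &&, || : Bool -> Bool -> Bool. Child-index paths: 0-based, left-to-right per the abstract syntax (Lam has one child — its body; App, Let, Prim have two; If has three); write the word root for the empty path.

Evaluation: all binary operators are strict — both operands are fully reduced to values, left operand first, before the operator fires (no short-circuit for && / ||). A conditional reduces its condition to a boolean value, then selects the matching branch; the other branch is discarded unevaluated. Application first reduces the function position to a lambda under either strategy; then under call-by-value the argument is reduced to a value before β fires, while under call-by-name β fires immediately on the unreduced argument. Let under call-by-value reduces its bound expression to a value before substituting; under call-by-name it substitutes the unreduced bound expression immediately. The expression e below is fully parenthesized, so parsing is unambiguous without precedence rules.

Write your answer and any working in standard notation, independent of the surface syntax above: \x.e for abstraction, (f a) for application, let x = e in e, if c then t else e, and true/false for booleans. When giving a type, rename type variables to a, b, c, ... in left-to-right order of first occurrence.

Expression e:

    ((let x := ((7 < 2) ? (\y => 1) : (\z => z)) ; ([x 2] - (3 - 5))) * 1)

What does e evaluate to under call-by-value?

Answer: 4

Derivation:
step 0: ((let x = (if (7 < 2) then (\y.1) else (\z.z)) in ((x 2) - (3 - 5))) * 1)
step 1: [delta@0.0.0] ((let x = (if false then (\y.1) else (\z.z)) in ((x 2) - (3 - 5))) * 1)
step 2: [if@0.0] ((let x = (\z.z) in ((x 2) - (3 - 5))) * 1)
step 3: [let@0] ((((\z.z) 2) - (3 - 5)) * 1)
step 4: [beta@0.0] ((2 - (3 - 5)) * 1)
step 5: [delta@0.1] ((2 - -2) * 1)
step 6: [delta@0] (4 * 1)
step 7: [delta@root] 4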